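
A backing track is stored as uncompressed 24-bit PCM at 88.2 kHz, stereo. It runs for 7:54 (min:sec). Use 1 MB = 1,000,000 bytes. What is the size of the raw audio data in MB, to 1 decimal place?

250.8 MB

Duration = 7:54 (min:sec) = 474 s.
Bytes = 88,200 samples/s × 474 s × 3 bytes/sample × 2 ch = 250,840,800 bytes.
250,840,800 / 1,000,000 = 250.8 MB.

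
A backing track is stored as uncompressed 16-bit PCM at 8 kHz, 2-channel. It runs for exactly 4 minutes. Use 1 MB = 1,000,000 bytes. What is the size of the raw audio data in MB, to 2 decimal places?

7.68 MB

Duration = exactly 4 minutes = 240 s.
Bytes = 8,000 samples/s × 240 s × 2 bytes/sample × 2 ch = 7,680,000 bytes.
7,680,000 / 1,000,000 = 7.68 MB.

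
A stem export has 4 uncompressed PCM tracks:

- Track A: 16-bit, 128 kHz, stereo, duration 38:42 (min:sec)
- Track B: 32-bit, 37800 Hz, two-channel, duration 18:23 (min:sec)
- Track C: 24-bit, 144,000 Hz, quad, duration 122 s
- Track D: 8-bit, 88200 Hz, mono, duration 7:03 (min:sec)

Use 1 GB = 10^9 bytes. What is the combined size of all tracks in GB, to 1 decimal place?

Track A: 38:42 (min:sec) = 2,322 s; 128,000 × 2,322 × 2 × 2 = 1,188,864,000 bytes.
Track B: 18:23 (min:sec) = 1,103 s; 37,800 × 1,103 × 4 × 2 = 333,547,200 bytes.
Track C: 144,000 × 122 × 3 × 4 = 210,816,000 bytes.
Track D: 7:03 (min:sec) = 423 s; 88,200 × 423 × 1 × 1 = 37,308,600 bytes.
Total = 1,770,535,800 bytes = 1.8 GB.

1.8 GB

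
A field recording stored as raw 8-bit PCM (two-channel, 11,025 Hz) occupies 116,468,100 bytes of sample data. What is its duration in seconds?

5,282 seconds

Byte rate = 11,025 × 1 × 2 = 22,050 bytes/s.
Duration = 116,468,100 / 22,050 = 5,282 s.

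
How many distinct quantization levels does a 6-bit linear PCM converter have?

2^6 = 64.

64 levels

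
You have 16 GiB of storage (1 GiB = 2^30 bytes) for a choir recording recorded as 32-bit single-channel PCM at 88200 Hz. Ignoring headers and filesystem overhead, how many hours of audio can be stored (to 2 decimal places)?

Uncompressed byte rate = 88,200 × 4 × 1 = 352,800 bytes/s.
Capacity = 16 × 1,073,741,824 = 17,179,869,184 bytes.
17,179,869,184 / 352,800 ≈ 48695.77 s → 13.53 hours.

13.53 hours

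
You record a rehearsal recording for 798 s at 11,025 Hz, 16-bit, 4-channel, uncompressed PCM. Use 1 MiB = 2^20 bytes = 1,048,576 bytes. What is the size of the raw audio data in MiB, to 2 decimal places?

67.12 MiB

Bytes = 11,025 samples/s × 798 s × 2 bytes/sample × 4 ch = 70,383,600 bytes.
70,383,600 / 1,048,576 = 67.12 MiB.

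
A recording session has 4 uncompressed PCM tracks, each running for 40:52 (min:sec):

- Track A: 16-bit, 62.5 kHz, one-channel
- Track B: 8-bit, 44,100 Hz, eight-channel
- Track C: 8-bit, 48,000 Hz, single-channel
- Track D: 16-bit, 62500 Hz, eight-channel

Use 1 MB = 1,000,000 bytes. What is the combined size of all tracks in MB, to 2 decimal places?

3741.26 MB

40:52 (min:sec) = 2,452 s.
Track A: 62,500 × 2,452 × 2 × 1 = 306,500,000 bytes.
Track B: 44,100 × 2,452 × 1 × 8 = 865,065,600 bytes.
Track C: 48,000 × 2,452 × 1 × 1 = 117,696,000 bytes.
Track D: 62,500 × 2,452 × 2 × 8 = 2,452,000,000 bytes.
Total = 3,741,261,600 bytes = 3741.26 MB.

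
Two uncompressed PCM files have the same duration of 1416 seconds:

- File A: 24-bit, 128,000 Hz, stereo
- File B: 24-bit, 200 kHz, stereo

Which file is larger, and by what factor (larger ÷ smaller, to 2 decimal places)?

File A: 128,000 × 3 × 2 = 768,000 bytes/s.
File B: 200,000 × 3 × 2 = 1,200,000 bytes/s.
File B is larger; ratio = 1,699,200,000 / 1,087,488,000 = 1.56.

File B, by a factor of 1.56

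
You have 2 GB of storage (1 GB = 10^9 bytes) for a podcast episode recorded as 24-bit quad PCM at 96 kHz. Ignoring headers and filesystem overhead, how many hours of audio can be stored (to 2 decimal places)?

Uncompressed byte rate = 96,000 × 3 × 4 = 1,152,000 bytes/s.
Capacity = 2 × 1,000,000,000 = 2,000,000,000 bytes.
2,000,000,000 / 1,152,000 ≈ 1736.11 s → 0.48 hours.

0.48 hours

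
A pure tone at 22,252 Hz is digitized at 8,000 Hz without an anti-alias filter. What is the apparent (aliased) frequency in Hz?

1,748 Hz

Nyquist = 8,000/2 = 4,000 Hz; 22,252 Hz exceeds it.
Alias = |22,252 − 3×8,000| = |22,252 − 24,000| = 1,748 Hz.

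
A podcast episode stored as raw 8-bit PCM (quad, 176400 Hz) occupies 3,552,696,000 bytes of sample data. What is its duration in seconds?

Byte rate = 176,400 × 1 × 4 = 705,600 bytes/s.
Duration = 3,552,696,000 / 705,600 = 5,035 s.

5,035 seconds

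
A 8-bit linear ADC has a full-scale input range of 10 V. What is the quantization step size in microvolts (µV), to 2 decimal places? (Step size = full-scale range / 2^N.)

39062.50 µV

10 V / 2^8 = 10 / 256 V = 39062.50 µV.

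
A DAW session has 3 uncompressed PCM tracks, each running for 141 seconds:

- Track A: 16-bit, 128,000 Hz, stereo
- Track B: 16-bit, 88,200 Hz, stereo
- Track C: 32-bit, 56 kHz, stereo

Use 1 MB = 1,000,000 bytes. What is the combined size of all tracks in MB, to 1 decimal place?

Track A: 128,000 × 141 × 2 × 2 = 72,192,000 bytes.
Track B: 88,200 × 141 × 2 × 2 = 49,744,800 bytes.
Track C: 56,000 × 141 × 4 × 2 = 63,168,000 bytes.
Total = 185,104,800 bytes = 185.1 MB.

185.1 MB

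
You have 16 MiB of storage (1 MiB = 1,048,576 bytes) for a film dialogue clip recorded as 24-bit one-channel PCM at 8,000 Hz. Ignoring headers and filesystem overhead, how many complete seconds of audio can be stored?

699 seconds

Uncompressed byte rate = 8,000 × 3 × 1 = 24,000 bytes/s.
Capacity = 16 × 1,048,576 = 16,777,216 bytes.
16,777,216 / 24,000 ≈ 699.05 s → 699 seconds.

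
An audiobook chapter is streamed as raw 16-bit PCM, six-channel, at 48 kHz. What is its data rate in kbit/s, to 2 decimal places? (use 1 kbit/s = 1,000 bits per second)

Bit rate = 48,000 × 16 × 6 = 4,608,000 bits/s.
= 4608.00 kbit/s.

4608.00 kbit/s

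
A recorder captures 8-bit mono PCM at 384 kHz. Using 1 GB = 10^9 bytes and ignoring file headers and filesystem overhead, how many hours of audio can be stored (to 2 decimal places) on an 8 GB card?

5.79 hours

Uncompressed byte rate = 384,000 × 1 × 1 = 384,000 bytes/s.
Capacity = 8 × 1,000,000,000 = 8,000,000,000 bytes.
8,000,000,000 / 384,000 ≈ 20833.33 s → 5.79 hours.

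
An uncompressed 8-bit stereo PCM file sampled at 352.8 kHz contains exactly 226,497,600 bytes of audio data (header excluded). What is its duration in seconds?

321 seconds

Byte rate = 352,800 × 1 × 2 = 705,600 bytes/s.
Duration = 226,497,600 / 705,600 = 321 s.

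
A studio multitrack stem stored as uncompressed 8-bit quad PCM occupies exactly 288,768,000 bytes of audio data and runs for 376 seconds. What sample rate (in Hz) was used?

192,000 Hz

Bytes = sample_rate × seconds × bytes_per_sample × channels.
sample_rate = 288,768,000 / (376 × 1 × 4) = 288,768,000 / 1,504 = 192,000 Hz.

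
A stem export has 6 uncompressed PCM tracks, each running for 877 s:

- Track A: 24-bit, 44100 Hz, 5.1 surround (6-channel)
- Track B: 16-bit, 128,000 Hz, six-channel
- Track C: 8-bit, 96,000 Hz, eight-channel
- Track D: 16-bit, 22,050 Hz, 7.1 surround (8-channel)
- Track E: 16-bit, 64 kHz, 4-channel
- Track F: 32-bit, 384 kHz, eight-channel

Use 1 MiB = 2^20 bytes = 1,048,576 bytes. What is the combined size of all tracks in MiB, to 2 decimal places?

Track A: 44,100 × 877 × 3 × 6 = 696,162,600 bytes.
Track B: 128,000 × 877 × 2 × 6 = 1,347,072,000 bytes.
Track C: 96,000 × 877 × 1 × 8 = 673,536,000 bytes.
Track D: 22,050 × 877 × 2 × 8 = 309,405,600 bytes.
Track E: 64,000 × 877 × 2 × 4 = 449,024,000 bytes.
Track F: 384,000 × 877 × 4 × 8 = 10,776,576,000 bytes.
Total = 14,251,776,200 bytes = 13591.55 MiB.

13591.55 MiB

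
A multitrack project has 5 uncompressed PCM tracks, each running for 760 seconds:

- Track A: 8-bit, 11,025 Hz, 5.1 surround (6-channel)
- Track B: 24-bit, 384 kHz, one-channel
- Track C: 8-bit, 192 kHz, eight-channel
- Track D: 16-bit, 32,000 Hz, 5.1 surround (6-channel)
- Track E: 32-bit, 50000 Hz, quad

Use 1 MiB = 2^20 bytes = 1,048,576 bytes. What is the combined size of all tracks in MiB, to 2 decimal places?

2854.34 MiB

Track A: 11,025 × 760 × 1 × 6 = 50,274,000 bytes.
Track B: 384,000 × 760 × 3 × 1 = 875,520,000 bytes.
Track C: 192,000 × 760 × 1 × 8 = 1,167,360,000 bytes.
Track D: 32,000 × 760 × 2 × 6 = 291,840,000 bytes.
Track E: 50,000 × 760 × 4 × 4 = 608,000,000 bytes.
Total = 2,992,994,000 bytes = 2854.34 MiB.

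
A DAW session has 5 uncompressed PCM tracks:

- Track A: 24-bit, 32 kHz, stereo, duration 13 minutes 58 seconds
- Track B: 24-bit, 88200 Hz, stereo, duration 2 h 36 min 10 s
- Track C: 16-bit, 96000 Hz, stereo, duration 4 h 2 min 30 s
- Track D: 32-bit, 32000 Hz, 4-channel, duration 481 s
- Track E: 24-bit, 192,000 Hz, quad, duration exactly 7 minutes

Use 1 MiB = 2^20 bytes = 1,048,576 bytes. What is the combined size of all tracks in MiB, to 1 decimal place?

Track A: 13 minutes 58 seconds = 838 s; 32,000 × 838 × 3 × 2 = 160,896,000 bytes.
Track B: 2 h 36 min 10 s = 9,370 s; 88,200 × 9,370 × 3 × 2 = 4,958,604,000 bytes.
Track C: 4 h 2 min 30 s = 14,550 s; 96,000 × 14,550 × 2 × 2 = 5,587,200,000 bytes.
Track D: 32,000 × 481 × 4 × 4 = 246,272,000 bytes.
Track E: exactly 7 minutes = 420 s; 192,000 × 420 × 3 × 4 = 967,680,000 bytes.
Total = 11,920,652,000 bytes = 11368.4 MiB.

11368.4 MiB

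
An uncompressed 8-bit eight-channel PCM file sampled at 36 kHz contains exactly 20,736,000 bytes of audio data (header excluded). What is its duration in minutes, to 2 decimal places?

1.20 minutes

Byte rate = 36,000 × 1 × 8 = 288,000 bytes/s.
Duration = 20,736,000 / 288,000 = 72 s.
72 s / 60 = 1.20 minutes.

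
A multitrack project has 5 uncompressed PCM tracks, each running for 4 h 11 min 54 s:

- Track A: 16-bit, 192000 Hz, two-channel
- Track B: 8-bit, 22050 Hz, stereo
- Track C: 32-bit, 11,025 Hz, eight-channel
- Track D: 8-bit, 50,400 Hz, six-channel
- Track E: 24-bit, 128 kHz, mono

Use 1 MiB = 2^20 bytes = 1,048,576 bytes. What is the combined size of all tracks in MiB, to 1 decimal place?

4 h 11 min 54 s = 15,114 s.
Track A: 192,000 × 15,114 × 2 × 2 = 11,607,552,000 bytes.
Track B: 22,050 × 15,114 × 1 × 2 = 666,527,400 bytes.
Track C: 11,025 × 15,114 × 4 × 8 = 5,332,219,200 bytes.
Track D: 50,400 × 15,114 × 1 × 6 = 4,570,473,600 bytes.
Track E: 128,000 × 15,114 × 3 × 1 = 5,803,776,000 bytes.
Total = 27,980,548,200 bytes = 26684.3 MiB.

26684.3 MiB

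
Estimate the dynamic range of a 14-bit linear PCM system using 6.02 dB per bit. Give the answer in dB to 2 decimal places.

84.28 dB

14 × 6.02 = 84.28 dB.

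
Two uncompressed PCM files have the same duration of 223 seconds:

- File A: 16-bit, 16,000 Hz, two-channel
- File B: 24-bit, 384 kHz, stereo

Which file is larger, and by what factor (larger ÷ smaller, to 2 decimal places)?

File A: 16,000 × 2 × 2 = 64,000 bytes/s.
File B: 384,000 × 3 × 2 = 2,304,000 bytes/s.
File B is larger; ratio = 513,792,000 / 14,272,000 = 36.00.

File B, by a factor of 36.00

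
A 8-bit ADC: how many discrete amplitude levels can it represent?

256 levels

2^8 = 256.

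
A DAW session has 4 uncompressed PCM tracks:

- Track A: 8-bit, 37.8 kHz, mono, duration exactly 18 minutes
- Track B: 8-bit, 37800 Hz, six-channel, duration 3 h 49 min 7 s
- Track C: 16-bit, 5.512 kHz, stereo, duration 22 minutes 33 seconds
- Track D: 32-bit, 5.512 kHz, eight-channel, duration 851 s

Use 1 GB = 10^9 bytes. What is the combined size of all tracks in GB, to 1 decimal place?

3.3 GB

Track A: exactly 18 minutes = 1,080 s; 37,800 × 1,080 × 1 × 1 = 40,824,000 bytes.
Track B: 3 h 49 min 7 s = 13,747 s; 37,800 × 13,747 × 1 × 6 = 3,117,819,600 bytes.
Track C: 22 minutes 33 seconds = 1,353 s; 5,512 × 1,353 × 2 × 2 = 29,830,944 bytes.
Track D: 5,512 × 851 × 4 × 8 = 150,102,784 bytes.
Total = 3,338,577,328 bytes = 3.3 GB.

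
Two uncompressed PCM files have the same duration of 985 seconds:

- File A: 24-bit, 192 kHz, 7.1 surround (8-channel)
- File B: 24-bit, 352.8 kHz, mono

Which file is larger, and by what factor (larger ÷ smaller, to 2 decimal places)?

File A, by a factor of 4.35

File A: 192,000 × 3 × 8 = 4,608,000 bytes/s.
File B: 352,800 × 3 × 1 = 1,058,400 bytes/s.
File A is larger; ratio = 4,538,880,000 / 1,042,524,000 = 4.35.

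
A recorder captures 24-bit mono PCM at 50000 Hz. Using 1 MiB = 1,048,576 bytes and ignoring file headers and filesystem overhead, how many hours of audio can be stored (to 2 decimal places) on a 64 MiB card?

Uncompressed byte rate = 50,000 × 3 × 1 = 150,000 bytes/s.
Capacity = 64 × 1,048,576 = 67,108,864 bytes.
67,108,864 / 150,000 ≈ 447.39 s → 0.12 hours.

0.12 hours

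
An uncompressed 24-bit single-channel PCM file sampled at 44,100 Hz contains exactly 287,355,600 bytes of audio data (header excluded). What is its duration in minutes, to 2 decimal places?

36.20 minutes

Byte rate = 44,100 × 3 × 1 = 132,300 bytes/s.
Duration = 287,355,600 / 132,300 = 2,172 s.
2,172 s / 60 = 36.20 minutes.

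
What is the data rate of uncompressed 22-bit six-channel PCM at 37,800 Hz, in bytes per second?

623,700 bytes/s

Bit rate = 37,800 × 22 × 6 = 4,989,600 bits/s.
4,989,600 / 8 = 623,700 bytes/s.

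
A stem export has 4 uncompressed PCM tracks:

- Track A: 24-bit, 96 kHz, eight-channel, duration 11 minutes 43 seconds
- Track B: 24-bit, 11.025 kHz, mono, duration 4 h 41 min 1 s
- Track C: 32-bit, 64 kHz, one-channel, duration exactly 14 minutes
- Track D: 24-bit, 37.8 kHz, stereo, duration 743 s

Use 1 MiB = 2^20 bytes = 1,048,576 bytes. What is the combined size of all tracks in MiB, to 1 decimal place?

Track A: 11 minutes 43 seconds = 703 s; 96,000 × 703 × 3 × 8 = 1,619,712,000 bytes.
Track B: 4 h 41 min 1 s = 16,861 s; 11,025 × 16,861 × 3 × 1 = 557,677,575 bytes.
Track C: exactly 14 minutes = 840 s; 64,000 × 840 × 4 × 1 = 215,040,000 bytes.
Track D: 37,800 × 743 × 3 × 2 = 168,512,400 bytes.
Total = 2,560,941,975 bytes = 2442.3 MiB.

2442.3 MiB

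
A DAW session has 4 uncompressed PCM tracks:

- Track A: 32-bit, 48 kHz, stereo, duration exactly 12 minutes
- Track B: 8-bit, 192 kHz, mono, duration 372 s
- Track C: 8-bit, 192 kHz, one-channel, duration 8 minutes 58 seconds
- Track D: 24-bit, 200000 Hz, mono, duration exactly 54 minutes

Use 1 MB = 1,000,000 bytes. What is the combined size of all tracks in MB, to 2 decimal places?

2395.20 MB

Track A: exactly 12 minutes = 720 s; 48,000 × 720 × 4 × 2 = 276,480,000 bytes.
Track B: 192,000 × 372 × 1 × 1 = 71,424,000 bytes.
Track C: 8 minutes 58 seconds = 538 s; 192,000 × 538 × 1 × 1 = 103,296,000 bytes.
Track D: exactly 54 minutes = 3,240 s; 200,000 × 3,240 × 3 × 1 = 1,944,000,000 bytes.
Total = 2,395,200,000 bytes = 2395.20 MB.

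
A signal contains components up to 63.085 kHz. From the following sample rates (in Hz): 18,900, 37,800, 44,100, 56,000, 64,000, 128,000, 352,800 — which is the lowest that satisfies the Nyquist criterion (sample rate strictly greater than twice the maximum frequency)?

128,000 Hz

Need sample rate > 2 × 63,085 = 126,170 Hz.
Lowest listed rate above 126,170 Hz is 128,000 Hz.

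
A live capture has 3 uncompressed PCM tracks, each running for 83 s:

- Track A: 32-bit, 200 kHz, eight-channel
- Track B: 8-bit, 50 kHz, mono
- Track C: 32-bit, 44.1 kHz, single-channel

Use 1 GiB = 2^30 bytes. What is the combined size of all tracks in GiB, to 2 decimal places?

Track A: 200,000 × 83 × 4 × 8 = 531,200,000 bytes.
Track B: 50,000 × 83 × 1 × 1 = 4,150,000 bytes.
Track C: 44,100 × 83 × 4 × 1 = 14,641,200 bytes.
Total = 549,991,200 bytes = 0.51 GiB.

0.51 GiB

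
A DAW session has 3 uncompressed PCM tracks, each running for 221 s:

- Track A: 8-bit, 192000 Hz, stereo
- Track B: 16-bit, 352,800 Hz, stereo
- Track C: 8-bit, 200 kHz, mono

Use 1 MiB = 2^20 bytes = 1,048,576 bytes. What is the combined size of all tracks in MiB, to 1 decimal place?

420.5 MiB

Track A: 192,000 × 221 × 1 × 2 = 84,864,000 bytes.
Track B: 352,800 × 221 × 2 × 2 = 311,875,200 bytes.
Track C: 200,000 × 221 × 1 × 1 = 44,200,000 bytes.
Total = 440,939,200 bytes = 420.5 MiB.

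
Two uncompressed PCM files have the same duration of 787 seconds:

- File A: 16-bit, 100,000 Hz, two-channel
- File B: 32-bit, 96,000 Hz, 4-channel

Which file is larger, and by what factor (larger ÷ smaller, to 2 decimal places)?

File B, by a factor of 3.84

File A: 100,000 × 2 × 2 = 400,000 bytes/s.
File B: 96,000 × 4 × 4 = 1,536,000 bytes/s.
File B is larger; ratio = 1,208,832,000 / 314,800,000 = 3.84.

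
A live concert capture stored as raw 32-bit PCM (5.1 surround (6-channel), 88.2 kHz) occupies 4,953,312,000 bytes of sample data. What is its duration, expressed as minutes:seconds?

39:00

Byte rate = 88,200 × 4 × 6 = 2,116,800 bytes/s.
Duration = 4,953,312,000 / 2,116,800 = 2,340 s.
2,340 s = 39:00.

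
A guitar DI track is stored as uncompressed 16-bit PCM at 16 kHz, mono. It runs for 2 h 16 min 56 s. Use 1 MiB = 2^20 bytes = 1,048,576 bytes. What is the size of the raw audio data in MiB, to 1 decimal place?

Duration = 2 h 16 min 56 s = 8,216 s.
Bytes = 16,000 samples/s × 8,216 s × 2 bytes/sample × 1 ch = 262,912,000 bytes.
262,912,000 / 1,048,576 = 250.7 MiB.

250.7 MiB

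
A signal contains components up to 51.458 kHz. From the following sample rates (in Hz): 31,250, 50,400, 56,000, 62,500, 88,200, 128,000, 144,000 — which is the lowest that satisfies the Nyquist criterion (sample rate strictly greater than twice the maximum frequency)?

Need sample rate > 2 × 51,458 = 102,916 Hz.
Lowest listed rate above 102,916 Hz is 128,000 Hz.

128,000 Hz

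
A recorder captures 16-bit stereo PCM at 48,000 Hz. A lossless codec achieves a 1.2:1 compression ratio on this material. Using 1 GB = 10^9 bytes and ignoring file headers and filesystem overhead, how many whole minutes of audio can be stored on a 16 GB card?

Uncompressed byte rate = 48,000 × 2 × 2 = 192,000 bytes/s.
After 1.2:1 compression, effective rate ≈ 160000 bytes/s.
Capacity = 16 × 1,000,000,000 = 16,000,000,000 bytes.
16,000,000,000 / effective rate ≈ 100000 s → 1,666 minutes.

1,666 minutes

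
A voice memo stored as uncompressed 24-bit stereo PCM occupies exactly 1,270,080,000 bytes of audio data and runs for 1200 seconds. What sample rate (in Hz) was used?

176,400 Hz

Bytes = sample_rate × seconds × bytes_per_sample × channels.
sample_rate = 1,270,080,000 / (1,200 × 3 × 2) = 1,270,080,000 / 7,200 = 176,400 Hz.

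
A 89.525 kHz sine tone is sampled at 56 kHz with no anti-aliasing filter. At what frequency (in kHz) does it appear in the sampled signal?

22.475 kHz

Nyquist = 56,000/2 = 28,000 Hz; 89,525 Hz exceeds it.
Alias = |89,525 − 2×56,000| = |89,525 − 112,000| = 22,475 Hz = 22.475 kHz.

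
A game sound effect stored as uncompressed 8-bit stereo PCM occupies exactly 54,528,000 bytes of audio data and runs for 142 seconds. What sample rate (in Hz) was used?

Bytes = sample_rate × seconds × bytes_per_sample × channels.
sample_rate = 54,528,000 / (142 × 1 × 2) = 54,528,000 / 284 = 192,000 Hz.

192,000 Hz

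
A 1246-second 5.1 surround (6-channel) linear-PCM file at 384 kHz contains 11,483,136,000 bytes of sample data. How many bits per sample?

32 bits

Bytes per sample = 11,483,136,000 / (384,000 × 1,246 × 6) = 11,483,136,000 / 2,870,784,000 = 4.
Bit depth = 4 × 8 = 32 bits.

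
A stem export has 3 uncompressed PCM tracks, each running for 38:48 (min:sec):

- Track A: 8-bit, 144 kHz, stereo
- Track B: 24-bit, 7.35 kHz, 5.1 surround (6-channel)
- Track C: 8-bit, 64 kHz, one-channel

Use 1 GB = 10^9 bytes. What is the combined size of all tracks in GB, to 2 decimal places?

38:48 (min:sec) = 2,328 s.
Track A: 144,000 × 2,328 × 1 × 2 = 670,464,000 bytes.
Track B: 7,350 × 2,328 × 3 × 6 = 307,994,400 bytes.
Track C: 64,000 × 2,328 × 1 × 1 = 148,992,000 bytes.
Total = 1,127,450,400 bytes = 1.13 GB.

1.13 GB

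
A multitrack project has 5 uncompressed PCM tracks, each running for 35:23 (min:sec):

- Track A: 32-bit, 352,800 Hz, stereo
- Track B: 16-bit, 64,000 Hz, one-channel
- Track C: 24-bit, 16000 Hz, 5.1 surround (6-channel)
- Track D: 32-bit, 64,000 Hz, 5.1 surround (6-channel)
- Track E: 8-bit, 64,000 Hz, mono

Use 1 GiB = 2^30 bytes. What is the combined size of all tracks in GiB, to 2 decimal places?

9.57 GiB

35:23 (min:sec) = 2,123 s.
Track A: 352,800 × 2,123 × 4 × 2 = 5,991,955,200 bytes.
Track B: 64,000 × 2,123 × 2 × 1 = 271,744,000 bytes.
Track C: 16,000 × 2,123 × 3 × 6 = 611,424,000 bytes.
Track D: 64,000 × 2,123 × 4 × 6 = 3,260,928,000 bytes.
Track E: 64,000 × 2,123 × 1 × 1 = 135,872,000 bytes.
Total = 10,271,923,200 bytes = 9.57 GiB.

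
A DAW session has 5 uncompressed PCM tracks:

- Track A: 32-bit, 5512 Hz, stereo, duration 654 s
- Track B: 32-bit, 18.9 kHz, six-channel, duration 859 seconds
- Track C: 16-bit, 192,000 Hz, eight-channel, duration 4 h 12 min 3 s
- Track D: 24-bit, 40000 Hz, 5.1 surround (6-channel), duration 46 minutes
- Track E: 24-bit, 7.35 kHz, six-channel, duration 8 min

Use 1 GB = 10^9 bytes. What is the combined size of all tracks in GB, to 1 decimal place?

48.9 GB

Track A: 5,512 × 654 × 4 × 2 = 28,838,784 bytes.
Track B: 18,900 × 859 × 4 × 6 = 389,642,400 bytes.
Track C: 4 h 12 min 3 s = 15,123 s; 192,000 × 15,123 × 2 × 8 = 46,457,856,000 bytes.
Track D: 46 minutes = 2,760 s; 40,000 × 2,760 × 3 × 6 = 1,987,200,000 bytes.
Track E: 8 min = 480 s; 7,350 × 480 × 3 × 6 = 63,504,000 bytes.
Total = 48,927,041,184 bytes = 48.9 GB.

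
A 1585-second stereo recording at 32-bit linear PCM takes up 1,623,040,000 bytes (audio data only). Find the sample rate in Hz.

Bytes = sample_rate × seconds × bytes_per_sample × channels.
sample_rate = 1,623,040,000 / (1,585 × 4 × 2) = 1,623,040,000 / 12,680 = 128,000 Hz.

128,000 Hz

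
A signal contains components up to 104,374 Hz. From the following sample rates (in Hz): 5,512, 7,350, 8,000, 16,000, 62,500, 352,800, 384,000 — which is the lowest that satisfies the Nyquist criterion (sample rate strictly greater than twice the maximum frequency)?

352,800 Hz

Need sample rate > 2 × 104,374 = 208,748 Hz.
Lowest listed rate above 208,748 Hz is 352,800 Hz.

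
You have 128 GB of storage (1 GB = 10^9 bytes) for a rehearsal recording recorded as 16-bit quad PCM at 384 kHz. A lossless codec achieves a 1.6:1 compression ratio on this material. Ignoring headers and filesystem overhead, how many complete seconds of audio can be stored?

Uncompressed byte rate = 384,000 × 2 × 4 = 3,072,000 bytes/s.
After 1.6:1 compression, effective rate ≈ 1920000 bytes/s.
Capacity = 128 × 1,000,000,000 = 128,000,000,000 bytes.
128,000,000,000 / effective rate ≈ 66666.67 s → 66,666 seconds.

66,666 seconds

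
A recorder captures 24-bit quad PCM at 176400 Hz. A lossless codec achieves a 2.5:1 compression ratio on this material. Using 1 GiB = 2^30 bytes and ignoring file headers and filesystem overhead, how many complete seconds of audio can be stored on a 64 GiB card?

Uncompressed byte rate = 176,400 × 3 × 4 = 2,116,800 bytes/s.
After 2.5:1 compression, effective rate ≈ 846720 bytes/s.
Capacity = 64 × 1,073,741,824 = 68,719,476,736 bytes.
68,719,476,736 / effective rate ≈ 81159.62 s → 81,159 seconds.

81,159 seconds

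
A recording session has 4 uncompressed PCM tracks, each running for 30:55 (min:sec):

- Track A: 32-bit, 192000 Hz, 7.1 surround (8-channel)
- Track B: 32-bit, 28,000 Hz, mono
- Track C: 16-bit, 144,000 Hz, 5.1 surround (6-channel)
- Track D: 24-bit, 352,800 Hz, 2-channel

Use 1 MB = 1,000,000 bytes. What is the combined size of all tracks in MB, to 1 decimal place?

18737.0 MB

30:55 (min:sec) = 1,855 s.
Track A: 192,000 × 1,855 × 4 × 8 = 11,397,120,000 bytes.
Track B: 28,000 × 1,855 × 4 × 1 = 207,760,000 bytes.
Track C: 144,000 × 1,855 × 2 × 6 = 3,205,440,000 bytes.
Track D: 352,800 × 1,855 × 3 × 2 = 3,926,664,000 bytes.
Total = 18,736,984,000 bytes = 18737.0 MB.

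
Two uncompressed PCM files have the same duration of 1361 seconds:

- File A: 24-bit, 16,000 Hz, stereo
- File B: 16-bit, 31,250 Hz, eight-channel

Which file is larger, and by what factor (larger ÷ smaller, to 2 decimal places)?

File A: 16,000 × 3 × 2 = 96,000 bytes/s.
File B: 31,250 × 2 × 8 = 500,000 bytes/s.
File B is larger; ratio = 680,500,000 / 130,656,000 = 5.21.

File B, by a factor of 5.21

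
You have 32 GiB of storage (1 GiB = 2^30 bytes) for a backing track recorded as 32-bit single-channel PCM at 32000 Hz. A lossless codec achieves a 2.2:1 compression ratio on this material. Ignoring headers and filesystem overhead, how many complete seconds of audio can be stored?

590,558 seconds

Uncompressed byte rate = 32,000 × 4 × 1 = 128,000 bytes/s.
After 2.2:1 compression, effective rate ≈ 58181.82 bytes/s.
Capacity = 32 × 1,073,741,824 = 34,359,738,368 bytes.
34,359,738,368 / effective rate ≈ 590558 s → 590,558 seconds.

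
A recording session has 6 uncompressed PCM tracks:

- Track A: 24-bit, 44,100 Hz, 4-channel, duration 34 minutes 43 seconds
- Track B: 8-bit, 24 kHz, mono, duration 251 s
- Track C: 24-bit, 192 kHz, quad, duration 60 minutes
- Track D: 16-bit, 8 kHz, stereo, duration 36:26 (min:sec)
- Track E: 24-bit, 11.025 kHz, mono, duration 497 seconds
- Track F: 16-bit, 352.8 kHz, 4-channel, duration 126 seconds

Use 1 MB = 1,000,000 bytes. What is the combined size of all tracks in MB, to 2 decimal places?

Track A: 34 minutes 43 seconds = 2,083 s; 44,100 × 2,083 × 3 × 4 = 1,102,323,600 bytes.
Track B: 24,000 × 251 × 1 × 1 = 6,024,000 bytes.
Track C: 60 minutes = 3,600 s; 192,000 × 3,600 × 3 × 4 = 8,294,400,000 bytes.
Track D: 36:26 (min:sec) = 2,186 s; 8,000 × 2,186 × 2 × 2 = 69,952,000 bytes.
Track E: 11,025 × 497 × 3 × 1 = 16,438,275 bytes.
Track F: 352,800 × 126 × 2 × 4 = 355,622,400 bytes.
Total = 9,844,760,275 bytes = 9844.76 MB.

9844.76 MB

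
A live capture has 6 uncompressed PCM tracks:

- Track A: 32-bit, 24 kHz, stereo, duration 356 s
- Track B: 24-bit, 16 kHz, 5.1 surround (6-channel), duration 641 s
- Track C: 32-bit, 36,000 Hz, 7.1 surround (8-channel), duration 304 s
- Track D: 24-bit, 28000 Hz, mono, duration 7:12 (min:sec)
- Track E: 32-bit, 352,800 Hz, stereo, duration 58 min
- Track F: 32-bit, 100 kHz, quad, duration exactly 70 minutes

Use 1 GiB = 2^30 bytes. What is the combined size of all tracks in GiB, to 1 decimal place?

Track A: 24,000 × 356 × 4 × 2 = 68,352,000 bytes.
Track B: 16,000 × 641 × 3 × 6 = 184,608,000 bytes.
Track C: 36,000 × 304 × 4 × 8 = 350,208,000 bytes.
Track D: 7:12 (min:sec) = 432 s; 28,000 × 432 × 3 × 1 = 36,288,000 bytes.
Track E: 58 min = 3,480 s; 352,800 × 3,480 × 4 × 2 = 9,821,952,000 bytes.
Track F: exactly 70 minutes = 4,200 s; 100,000 × 4,200 × 4 × 4 = 6,720,000,000 bytes.
Total = 17,181,408,000 bytes = 16.0 GiB.

16.0 GiB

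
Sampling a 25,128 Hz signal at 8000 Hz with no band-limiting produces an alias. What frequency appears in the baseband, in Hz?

Nyquist = 8,000/2 = 4,000 Hz; 25,128 Hz exceeds it.
Alias = |25,128 − 3×8,000| = |25,128 − 24,000| = 1,128 Hz.

1,128 Hz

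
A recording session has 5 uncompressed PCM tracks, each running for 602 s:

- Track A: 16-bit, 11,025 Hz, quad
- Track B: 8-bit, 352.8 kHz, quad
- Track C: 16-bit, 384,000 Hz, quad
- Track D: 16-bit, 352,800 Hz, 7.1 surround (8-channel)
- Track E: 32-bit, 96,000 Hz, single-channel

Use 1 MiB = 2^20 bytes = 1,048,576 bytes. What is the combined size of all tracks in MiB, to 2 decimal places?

Track A: 11,025 × 602 × 2 × 4 = 53,096,400 bytes.
Track B: 352,800 × 602 × 1 × 4 = 849,542,400 bytes.
Track C: 384,000 × 602 × 2 × 4 = 1,849,344,000 bytes.
Track D: 352,800 × 602 × 2 × 8 = 3,398,169,600 bytes.
Track E: 96,000 × 602 × 4 × 1 = 231,168,000 bytes.
Total = 6,381,320,400 bytes = 6085.70 MiB.

6085.70 MiB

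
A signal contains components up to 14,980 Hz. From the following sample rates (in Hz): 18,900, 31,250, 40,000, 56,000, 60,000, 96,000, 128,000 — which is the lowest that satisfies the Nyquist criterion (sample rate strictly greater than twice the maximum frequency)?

31,250 Hz

Need sample rate > 2 × 14,980 = 29,960 Hz.
Lowest listed rate above 29,960 Hz is 31,250 Hz.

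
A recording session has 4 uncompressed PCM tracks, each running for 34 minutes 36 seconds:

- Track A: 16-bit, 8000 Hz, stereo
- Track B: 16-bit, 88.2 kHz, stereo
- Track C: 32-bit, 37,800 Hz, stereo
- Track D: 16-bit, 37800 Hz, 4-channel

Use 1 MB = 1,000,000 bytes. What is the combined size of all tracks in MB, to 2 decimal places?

34 minutes 36 seconds = 2,076 s.
Track A: 8,000 × 2,076 × 2 × 2 = 66,432,000 bytes.
Track B: 88,200 × 2,076 × 2 × 2 = 732,412,800 bytes.
Track C: 37,800 × 2,076 × 4 × 2 = 627,782,400 bytes.
Track D: 37,800 × 2,076 × 2 × 4 = 627,782,400 bytes.
Total = 2,054,409,600 bytes = 2054.41 MB.

2054.41 MB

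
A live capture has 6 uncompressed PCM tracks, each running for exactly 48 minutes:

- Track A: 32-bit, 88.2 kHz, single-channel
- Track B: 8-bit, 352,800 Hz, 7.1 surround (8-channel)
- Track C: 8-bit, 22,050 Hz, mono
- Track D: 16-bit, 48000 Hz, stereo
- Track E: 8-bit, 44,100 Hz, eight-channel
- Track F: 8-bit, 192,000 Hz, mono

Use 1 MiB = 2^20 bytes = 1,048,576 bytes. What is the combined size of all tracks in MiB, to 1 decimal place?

exactly 48 minutes = 2,880 s.
Track A: 88,200 × 2,880 × 4 × 1 = 1,016,064,000 bytes.
Track B: 352,800 × 2,880 × 1 × 8 = 8,128,512,000 bytes.
Track C: 22,050 × 2,880 × 1 × 1 = 63,504,000 bytes.
Track D: 48,000 × 2,880 × 2 × 2 = 552,960,000 bytes.
Track E: 44,100 × 2,880 × 1 × 8 = 1,016,064,000 bytes.
Track F: 192,000 × 2,880 × 1 × 1 = 552,960,000 bytes.
Total = 11,330,064,000 bytes = 10805.2 MiB.

10805.2 MiB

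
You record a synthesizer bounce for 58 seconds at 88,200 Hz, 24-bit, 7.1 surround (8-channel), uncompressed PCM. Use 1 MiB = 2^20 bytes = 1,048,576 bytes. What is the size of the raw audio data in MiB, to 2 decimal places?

Bytes = 88,200 samples/s × 58 s × 3 bytes/sample × 8 ch = 122,774,400 bytes.
122,774,400 / 1,048,576 = 117.09 MiB.

117.09 MiB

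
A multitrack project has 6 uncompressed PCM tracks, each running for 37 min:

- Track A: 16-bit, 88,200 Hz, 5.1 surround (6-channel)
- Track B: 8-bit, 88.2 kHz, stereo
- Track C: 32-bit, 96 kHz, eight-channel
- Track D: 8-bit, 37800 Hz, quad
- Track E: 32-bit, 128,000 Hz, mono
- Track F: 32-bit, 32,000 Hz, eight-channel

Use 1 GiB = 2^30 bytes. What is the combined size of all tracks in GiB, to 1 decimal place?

12.4 GiB

37 min = 2,220 s.
Track A: 88,200 × 2,220 × 2 × 6 = 2,349,648,000 bytes.
Track B: 88,200 × 2,220 × 1 × 2 = 391,608,000 bytes.
Track C: 96,000 × 2,220 × 4 × 8 = 6,819,840,000 bytes.
Track D: 37,800 × 2,220 × 1 × 4 = 335,664,000 bytes.
Track E: 128,000 × 2,220 × 4 × 1 = 1,136,640,000 bytes.
Track F: 32,000 × 2,220 × 4 × 8 = 2,273,280,000 bytes.
Total = 13,306,680,000 bytes = 12.4 GiB.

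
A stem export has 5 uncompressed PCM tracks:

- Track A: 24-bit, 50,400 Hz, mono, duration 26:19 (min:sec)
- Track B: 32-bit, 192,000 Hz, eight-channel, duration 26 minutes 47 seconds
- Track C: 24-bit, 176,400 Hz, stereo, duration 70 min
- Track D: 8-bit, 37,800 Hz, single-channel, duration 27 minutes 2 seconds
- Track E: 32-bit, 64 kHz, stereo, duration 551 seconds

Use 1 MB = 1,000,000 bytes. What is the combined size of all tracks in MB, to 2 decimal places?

Track A: 26:19 (min:sec) = 1,579 s; 50,400 × 1,579 × 3 × 1 = 238,744,800 bytes.
Track B: 26 minutes 47 seconds = 1,607 s; 192,000 × 1,607 × 4 × 8 = 9,873,408,000 bytes.
Track C: 70 min = 4,200 s; 176,400 × 4,200 × 3 × 2 = 4,445,280,000 bytes.
Track D: 27 minutes 2 seconds = 1,622 s; 37,800 × 1,622 × 1 × 1 = 61,311,600 bytes.
Track E: 64,000 × 551 × 4 × 2 = 282,112,000 bytes.
Total = 14,900,856,400 bytes = 14900.86 MB.

14900.86 MB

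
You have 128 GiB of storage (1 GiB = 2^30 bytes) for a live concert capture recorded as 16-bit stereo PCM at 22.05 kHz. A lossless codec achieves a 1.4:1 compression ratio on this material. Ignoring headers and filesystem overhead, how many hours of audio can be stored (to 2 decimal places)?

605.99 hours

Uncompressed byte rate = 22,050 × 2 × 2 = 88,200 bytes/s.
After 1.4:1 compression, effective rate ≈ 63000 bytes/s.
Capacity = 128 × 1,073,741,824 = 137,438,953,472 bytes.
137,438,953,472 / effective rate ≈ 2181570.69 s → 605.99 hours.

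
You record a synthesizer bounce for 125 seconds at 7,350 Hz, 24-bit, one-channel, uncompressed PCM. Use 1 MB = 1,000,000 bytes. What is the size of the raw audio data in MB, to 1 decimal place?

2.8 MB

Bytes = 7,350 samples/s × 125 s × 3 bytes/sample × 1 ch = 2,756,250 bytes.
2,756,250 / 1,000,000 = 2.8 MB.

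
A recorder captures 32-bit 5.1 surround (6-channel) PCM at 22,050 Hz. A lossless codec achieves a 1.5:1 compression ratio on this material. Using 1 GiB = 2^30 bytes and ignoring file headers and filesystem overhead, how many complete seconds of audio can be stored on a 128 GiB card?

389,566 seconds

Uncompressed byte rate = 22,050 × 4 × 6 = 529,200 bytes/s.
After 1.5:1 compression, effective rate ≈ 352800 bytes/s.
Capacity = 128 × 1,073,741,824 = 137,438,953,472 bytes.
137,438,953,472 / effective rate ≈ 389566.19 s → 389,566 seconds.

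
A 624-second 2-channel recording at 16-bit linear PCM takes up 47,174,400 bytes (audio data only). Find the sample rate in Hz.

Bytes = sample_rate × seconds × bytes_per_sample × channels.
sample_rate = 47,174,400 / (624 × 2 × 2) = 47,174,400 / 2,496 = 18,900 Hz.

18,900 Hz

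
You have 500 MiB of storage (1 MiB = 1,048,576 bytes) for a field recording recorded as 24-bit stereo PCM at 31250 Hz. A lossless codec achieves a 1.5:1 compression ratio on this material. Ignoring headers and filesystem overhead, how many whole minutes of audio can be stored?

Uncompressed byte rate = 31,250 × 3 × 2 = 187,500 bytes/s.
After 1.5:1 compression, effective rate ≈ 125000 bytes/s.
Capacity = 500 × 1,048,576 = 524,288,000 bytes.
524,288,000 / effective rate ≈ 4194.3 s → 69 minutes.

69 minutes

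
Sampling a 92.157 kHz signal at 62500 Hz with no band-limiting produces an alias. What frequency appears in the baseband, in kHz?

Nyquist = 62,500/2 = 31,250 Hz; 92,157 Hz exceeds it.
Alias = |92,157 − 1×62,500| = |92,157 − 62,500| = 29,657 Hz = 29.657 kHz.

29.657 kHz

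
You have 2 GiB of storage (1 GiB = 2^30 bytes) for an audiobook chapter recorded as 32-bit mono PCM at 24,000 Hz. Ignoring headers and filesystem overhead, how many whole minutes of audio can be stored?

372 minutes

Uncompressed byte rate = 24,000 × 4 × 1 = 96,000 bytes/s.
Capacity = 2 × 1,073,741,824 = 2,147,483,648 bytes.
2,147,483,648 / 96,000 ≈ 22369.62 s → 372 minutes.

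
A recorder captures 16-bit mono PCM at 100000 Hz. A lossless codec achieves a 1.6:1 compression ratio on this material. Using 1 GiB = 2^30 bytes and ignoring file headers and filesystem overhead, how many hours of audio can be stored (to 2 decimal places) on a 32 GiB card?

76.35 hours

Uncompressed byte rate = 100,000 × 2 × 1 = 200,000 bytes/s.
After 1.6:1 compression, effective rate ≈ 125000 bytes/s.
Capacity = 32 × 1,073,741,824 = 34,359,738,368 bytes.
34,359,738,368 / effective rate ≈ 274877.91 s → 76.35 hours.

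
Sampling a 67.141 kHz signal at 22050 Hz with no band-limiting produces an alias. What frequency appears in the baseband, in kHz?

Nyquist = 22,050/2 = 11,025 Hz; 67,141 Hz exceeds it.
Alias = |67,141 − 3×22,050| = |67,141 − 66,150| = 991 Hz = 0.991 kHz.

0.991 kHz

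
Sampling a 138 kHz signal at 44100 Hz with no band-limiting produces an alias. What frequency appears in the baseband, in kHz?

Nyquist = 44,100/2 = 22,050 Hz; 138,000 Hz exceeds it.
Alias = |138,000 − 3×44,100| = |138,000 − 132,300| = 5,700 Hz = 5.7 kHz.

5.7 kHz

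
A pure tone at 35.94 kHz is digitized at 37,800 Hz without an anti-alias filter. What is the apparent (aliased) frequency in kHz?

Nyquist = 37,800/2 = 18,900 Hz; 35,940 Hz exceeds it.
Alias = |35,940 − 1×37,800| = |35,940 − 37,800| = 1,860 Hz = 1.86 kHz.

1.86 kHz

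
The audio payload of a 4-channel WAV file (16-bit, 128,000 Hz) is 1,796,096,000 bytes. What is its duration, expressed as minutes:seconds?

Byte rate = 128,000 × 2 × 4 = 1,024,000 bytes/s.
Duration = 1,796,096,000 / 1,024,000 = 1,754 s.
1,754 s = 29:14.

29:14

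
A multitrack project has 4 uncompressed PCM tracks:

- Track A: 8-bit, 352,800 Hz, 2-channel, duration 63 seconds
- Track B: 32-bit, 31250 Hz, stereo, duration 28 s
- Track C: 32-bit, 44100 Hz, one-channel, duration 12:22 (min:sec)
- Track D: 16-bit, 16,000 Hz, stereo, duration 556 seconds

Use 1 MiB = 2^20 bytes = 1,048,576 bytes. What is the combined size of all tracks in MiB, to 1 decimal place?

207.8 MiB

Track A: 352,800 × 63 × 1 × 2 = 44,452,800 bytes.
Track B: 31,250 × 28 × 4 × 2 = 7,000,000 bytes.
Track C: 12:22 (min:sec) = 742 s; 44,100 × 742 × 4 × 1 = 130,888,800 bytes.
Track D: 16,000 × 556 × 2 × 2 = 35,584,000 bytes.
Total = 217,925,600 bytes = 207.8 MiB.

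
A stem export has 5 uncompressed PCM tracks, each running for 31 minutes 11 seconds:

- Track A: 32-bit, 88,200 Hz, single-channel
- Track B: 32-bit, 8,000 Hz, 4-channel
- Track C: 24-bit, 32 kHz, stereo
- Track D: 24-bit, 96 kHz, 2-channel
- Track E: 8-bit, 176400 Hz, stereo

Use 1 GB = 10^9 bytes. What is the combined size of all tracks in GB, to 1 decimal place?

3.0 GB

31 minutes 11 seconds = 1,871 s.
Track A: 88,200 × 1,871 × 4 × 1 = 660,088,800 bytes.
Track B: 8,000 × 1,871 × 4 × 4 = 239,488,000 bytes.
Track C: 32,000 × 1,871 × 3 × 2 = 359,232,000 bytes.
Track D: 96,000 × 1,871 × 3 × 2 = 1,077,696,000 bytes.
Track E: 176,400 × 1,871 × 1 × 2 = 660,088,800 bytes.
Total = 2,996,593,600 bytes = 3.0 GB.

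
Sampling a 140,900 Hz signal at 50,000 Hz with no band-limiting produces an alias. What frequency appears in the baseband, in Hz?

9,100 Hz

Nyquist = 50,000/2 = 25,000 Hz; 140,900 Hz exceeds it.
Alias = |140,900 − 3×50,000| = |140,900 − 150,000| = 9,100 Hz.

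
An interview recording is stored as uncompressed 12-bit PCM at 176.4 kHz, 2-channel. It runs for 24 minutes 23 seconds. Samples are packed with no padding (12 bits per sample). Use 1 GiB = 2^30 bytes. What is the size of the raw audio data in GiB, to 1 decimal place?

Duration = 24 minutes 23 seconds = 1,463 s.
Bits = 176,400 × 1,463 × 12 × 2 = 6,193,756,800 bits = 774,219,600 bytes.
774,219,600 / 1,073,741,824 = 0.7 GiB.

0.7 GiB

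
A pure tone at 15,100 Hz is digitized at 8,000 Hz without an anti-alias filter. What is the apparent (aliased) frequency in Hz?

Nyquist = 8,000/2 = 4,000 Hz; 15,100 Hz exceeds it.
Alias = |15,100 − 2×8,000| = |15,100 − 16,000| = 900 Hz.

900 Hz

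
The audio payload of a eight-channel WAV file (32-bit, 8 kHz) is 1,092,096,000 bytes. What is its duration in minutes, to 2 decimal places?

71.10 minutes

Byte rate = 8,000 × 4 × 8 = 256,000 bytes/s.
Duration = 1,092,096,000 / 256,000 = 4,266 s.
4,266 s / 60 = 71.10 minutes.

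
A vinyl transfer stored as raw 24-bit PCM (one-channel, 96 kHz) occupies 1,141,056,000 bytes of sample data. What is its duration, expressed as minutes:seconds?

66:02

Byte rate = 96,000 × 3 × 1 = 288,000 bytes/s.
Duration = 1,141,056,000 / 288,000 = 3,962 s.
3,962 s = 66:02.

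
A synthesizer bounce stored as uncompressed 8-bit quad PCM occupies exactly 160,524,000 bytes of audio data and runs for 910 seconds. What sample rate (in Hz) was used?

44,100 Hz

Bytes = sample_rate × seconds × bytes_per_sample × channels.
sample_rate = 160,524,000 / (910 × 1 × 4) = 160,524,000 / 3,640 = 44,100 Hz.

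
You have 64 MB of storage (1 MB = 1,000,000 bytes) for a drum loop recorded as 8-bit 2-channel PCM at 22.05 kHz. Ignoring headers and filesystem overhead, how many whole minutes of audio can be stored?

Uncompressed byte rate = 22,050 × 1 × 2 = 44,100 bytes/s.
Capacity = 64 × 1,000,000 = 64,000,000 bytes.
64,000,000 / 44,100 ≈ 1451.25 s → 24 minutes.

24 minutes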